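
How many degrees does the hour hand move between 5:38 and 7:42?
The hour hand moves 0.5 degrees per minute.
Time elapsed: 7:42 - 5:38 = 124 minutes
Angular displacement: 124 x 0.5 = 62 degrees

Final answer: 62 degrees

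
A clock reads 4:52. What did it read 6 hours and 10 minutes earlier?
Starting time: 4:52 = 292 total minutes past 12:00
Subtracting: 6 hours and 10 minutes = 370 minutes
292 - 370 = -78 (negative, add 12 hours = 720) = 642 minutes
= 10 hours and 42 minutes past 12:00 = 10:42

Final answer: 10:42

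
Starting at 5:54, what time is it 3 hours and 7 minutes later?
Starting time: 5:54
Adding 7 minutes to 54 minutes: 54 + 7 = 61 minutes = 1 hour and 1 minute
Adding 3 hours: 5 + 3 + 1 (carry) = 9
Final time: 9:01

Final answer: 9:01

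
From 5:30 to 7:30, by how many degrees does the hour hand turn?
The hour hand moves 0.5 degrees per minute.
Time elapsed: 7:30 - 5:30 = 120 minutes
Angular displacement: 120 x 0.5 = 60 degrees

Final answer: 60 degrees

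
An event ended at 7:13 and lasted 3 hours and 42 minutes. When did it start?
Starting time: 7:13 = 433 total minutes past 12:00
Subtracting: 3 hours and 42 minutes = 222 minutes
433 - 222 = 211 minutes
= 3 hours and 31 minutes past 12:00 = 3:31

Final answer: 3:31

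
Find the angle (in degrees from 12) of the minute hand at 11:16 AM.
The minute hand moves 6 degrees per minute.
At 11:16: 16 x 6 = 96 degrees

Final answer: 96 degrees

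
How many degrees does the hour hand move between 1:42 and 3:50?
The hour hand moves 0.5 degrees per minute.
Time elapsed: 3:50 - 1:42 = 128 minutes
Angular displacement: 128 x 0.5 = 64 degrees

Final answer: 64 degrees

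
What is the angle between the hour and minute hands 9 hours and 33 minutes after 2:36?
First find the time 9 hours and 33 minutes after 2:36.
Total minutes: 2 x 60 + 36 + 9 x 60 + 33 = 729.
729 mod 720 = 9 minutes = 12:09.
Now compute the angle at 12:09:
Hour hand: 0 x 30 + 9 x 0.5 = 4.5 degrees
Minute hand: 9 x 6 = 54 degrees
Difference: |4.5 - 54| = 49.5 degrees
The angle is 49.5 degrees

Final answer: 49.5 degrees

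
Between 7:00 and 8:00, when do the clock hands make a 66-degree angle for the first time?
At t minutes past 7:00, the hour hand is at 30 x 7 + 0.5t degrees and the minute hand is at 6t degrees.
The smaller angle between them is 66 degrees when |30H - 5.5t| = 66 or |30H - 5.5t| = 294.
With H = 7, solve 30 x 7 - 5.5t = +/- target for each target:
  t = (30 x 7 - 66) / 5.5 = 26.18
  t = (30 x 7 + 66) / 5.5 = 50.18
  t = (30 x 7 - 294) / 5.5 = -15.27 (outside (0, 60))
  t = (30 x 7 + 294) / 5.5 = 91.64 (outside (0, 60))
Valid solutions in (0, 60): {26.18, 50.18} minutes.
The first occurrence is t = 26.18 minutes.
The hands form a 66-degree angle at 26.18 minutes past 7:00.

Final answer: 26.18 minutes past 7:00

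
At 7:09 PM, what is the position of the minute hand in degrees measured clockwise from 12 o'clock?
The minute hand moves 6 degrees per minute.
At 7:09: 9 x 6 = 54 degrees

Final answer: 54 degrees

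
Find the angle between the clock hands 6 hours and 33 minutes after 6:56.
First find the time 6 hours and 33 minutes after 6:56.
Total minutes: 6 x 60 + 56 + 6 x 60 + 33 = 809.
809 mod 720 = 89 minutes = 1:29.
Now compute the angle at 1:29:
Hour hand: 1 x 30 + 29 x 0.5 = 44.5 degrees
Minute hand: 29 x 6 = 174 degrees
Difference: |44.5 - 174| = 129.5 degrees
The angle is 129.5 degrees

Final answer: 129.5 degrees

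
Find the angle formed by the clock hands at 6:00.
Hour hand position: 6 x 30 + 0 x 0.5 = 180 degrees
Minute hand position: 0 x 6 = 0 degrees
Difference: |180 - 0| = 180 degrees
The angle between the hands is 180 degrees

Final answer: 180 degrees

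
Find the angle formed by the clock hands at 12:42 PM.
Hour hand position: 0 x 30 + 42 x 0.5 = 21 degrees
Minute hand position: 42 x 6 = 252 degrees
Difference: |21 - 252| = 231 degrees
Since 231 > 180, the smaller angle is 360 - 231 = 129 degrees

Final answer: 129 degrees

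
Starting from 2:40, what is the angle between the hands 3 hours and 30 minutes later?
First find the time 3 hours and 30 minutes after 2:40.
Total minutes: 2 x 60 + 40 + 3 x 60 + 30 = 370.
370 mod 720 = 370 minutes = 6:10.
Now compute the angle at 6:10:
Hour hand: 6 x 30 + 10 x 0.5 = 185 degrees
Minute hand: 10 x 6 = 60 degrees
Difference: |185 - 60| = 125 degrees
The angle is 125 degrees

Final answer: 125 degrees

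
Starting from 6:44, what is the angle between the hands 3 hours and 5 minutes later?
First find the time 3 hours and 5 minutes after 6:44.
Total minutes: 6 x 60 + 44 + 3 x 60 + 5 = 589.
589 mod 720 = 589 minutes = 9:49.
Now compute the angle at 9:49:
Hour hand: 9 x 30 + 49 x 0.5 = 294.5 degrees
Minute hand: 49 x 6 = 294 degrees
Difference: |294.5 - 294| = 0.5 degrees
The angle is 0.5 degrees

Final answer: 0.5 degrees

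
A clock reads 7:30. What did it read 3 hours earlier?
Starting time: 7:30 = 450 total minutes past 12:00
Subtracting: 3 hours = 180 minutes
450 - 180 = 270 minutes
= 4 hours and 30 minutes past 12:00 = 4:30

Final answer: 4:30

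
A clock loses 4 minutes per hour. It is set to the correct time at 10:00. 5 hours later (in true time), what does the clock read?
For every 60 true minutes, the faulty clock advances 60 - 4 = 56 minutes.
True elapsed: 5 hours = 300 minutes.
Faulty clock advances: 300 x 56/60 = 280 minutes (drift: 20 minutes behind).
Shown time: 10:00 + 280 minutes = 2:40.

Final answer: 2:40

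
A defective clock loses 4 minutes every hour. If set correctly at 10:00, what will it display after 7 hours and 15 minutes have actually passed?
For every 60 true minutes, the faulty clock advances 60 - 4 = 56 minutes.
True elapsed: 7 hours and 15 minutes = 435 minutes.
Faulty clock advances: 435 x 56/60 = 406 minutes (drift: 29 minutes behind).
Shown time: 10:00 + 406 minutes = 4:46.

Final answer: 4:46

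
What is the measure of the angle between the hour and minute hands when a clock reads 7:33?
Hour hand position: 7 x 30 + 33 x 0.5 = 226.5 degrees
Minute hand position: 33 x 6 = 198 degrees
Difference: |226.5 - 198| = 28.5 degrees
The angle between the hands is 28.5 degrees

Final answer: 28.5 degrees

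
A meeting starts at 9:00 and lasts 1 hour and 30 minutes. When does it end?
Starting time: 9:00
Adding 30 minutes to 0 minutes: 0 + 30 = 30 minutes
Adding 1 hour: 9 + 1 = 10
Final time: 10:30

Final answer: 10:30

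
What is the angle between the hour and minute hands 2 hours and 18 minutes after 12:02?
First find the time 2 hours and 18 minutes after 12:02.
Total minutes: 12 x 60 + 2 + 2 x 60 + 18 = 860.
860 mod 720 = 140 minutes = 2:20.
Now compute the angle at 2:20:
Hour hand: 2 x 30 + 20 x 0.5 = 70 degrees
Minute hand: 20 x 6 = 120 degrees
Difference: |70 - 120| = 50 degrees
The angle is 50 degrees

Final answer: 50 degrees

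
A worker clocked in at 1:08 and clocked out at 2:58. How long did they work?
From 1:08 to 2:58:
(2 x 60 + 58) - (1 x 60 + 8) = 178 - 68 = 110 minutes
= 1 hour and 50 minutes

Final answer: 1 hour and 50 minutes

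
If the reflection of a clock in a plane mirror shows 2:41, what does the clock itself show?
Reflection across the vertical (12-6) axis maps a hand at angle A degrees to (360 - A) degrees, which sends a reading of T minutes past 12:00 to (720 - T) minutes past 12:00.
Mirror reads 2:41 = 161 minutes past 12:00.
Actual time: (720 - 161) mod 720 = 559 minutes = 9:19.

Final answer: 9:19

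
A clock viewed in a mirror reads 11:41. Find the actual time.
Reflection across the vertical (12-6) axis maps a hand at angle A degrees to (360 - A) degrees, which sends a reading of T minutes past 12:00 to (720 - T) minutes past 12:00.
Mirror reads 11:41 = 701 minutes past 12:00.
Actual time: (720 - 701) mod 720 = 19 minutes = 12:19.

Final answer: 12:19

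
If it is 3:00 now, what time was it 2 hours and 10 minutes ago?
Starting time: 3:00 = 180 total minutes past 12:00
Subtracting: 2 hours and 10 minutes = 130 minutes
180 - 130 = 50 minutes
= 50 minutes past 12:00 = 12:50

Final answer: 12:50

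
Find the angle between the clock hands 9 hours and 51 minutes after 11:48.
First find the time 9 hours and 51 minutes after 11:48.
Total minutes: 11 x 60 + 48 + 9 x 60 + 51 = 1299.
1299 mod 720 = 579 minutes = 9:39.
Now compute the angle at 9:39:
Hour hand: 9 x 30 + 39 x 0.5 = 289.5 degrees
Minute hand: 39 x 6 = 234 degrees
Difference: |289.5 - 234| = 55.5 degrees
The angle is 55.5 degrees

Final answer: 55.5 degrees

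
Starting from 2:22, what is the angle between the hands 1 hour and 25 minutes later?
First find the time 1 hour and 25 minutes after 2:22.
Total minutes: 2 x 60 + 22 + 1 x 60 + 25 = 227.
227 mod 720 = 227 minutes = 3:47.
Now compute the angle at 3:47:
Hour hand: 3 x 30 + 47 x 0.5 = 113.5 degrees
Minute hand: 47 x 6 = 282 degrees
Difference: |113.5 - 282| = 168.5 degrees
The angle is 168.5 degrees

Final answer: 168.5 degrees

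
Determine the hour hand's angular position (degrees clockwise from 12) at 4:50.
The hour hand moves 30 degrees per hour and 0.5 degrees per minute.
At 4:50: (4) x 30 + 50 x 0.5 = 120 + 25 = 145 degrees

Final answer: 145 degrees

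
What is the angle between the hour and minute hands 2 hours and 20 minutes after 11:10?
First find the time 2 hours and 20 minutes after 11:10.
Total minutes: 11 x 60 + 10 + 2 x 60 + 20 = 810.
810 mod 720 = 90 minutes = 1:30.
Now compute the angle at 1:30:
Hour hand: 1 x 30 + 30 x 0.5 = 45 degrees
Minute hand: 30 x 6 = 180 degrees
Difference: |45 - 180| = 135 degrees
The angle is 135 degrees

Final answer: 135 degrees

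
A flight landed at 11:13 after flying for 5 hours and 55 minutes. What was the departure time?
Starting time: 11:13 = 673 total minutes past 12:00
Subtracting: 5 hours and 55 minutes = 355 minutes
673 - 355 = 318 minutes
= 5 hours and 18 minutes past 12:00 = 5:18

Final answer: 5:18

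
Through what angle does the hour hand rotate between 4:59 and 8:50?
The hour hand moves 0.5 degrees per minute.
Time elapsed: 8:50 - 4:59 = 231 minutes
Angular displacement: 231 x 0.5 = 115.5 degrees

Final answer: 115.5 degrees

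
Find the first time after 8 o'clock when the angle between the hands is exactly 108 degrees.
At t minutes past 8:00, the hour hand is at 30 x 8 + 0.5t degrees and the minute hand is at 6t degrees.
The smaller angle between them is 108 degrees when |30H - 5.5t| = 108 or |30H - 5.5t| = 252.
With H = 8, solve 30 x 8 - 5.5t = +/- target for each target:
  t = (30 x 8 - 108) / 5.5 = 24
  t = (30 x 8 + 108) / 5.5 = 63.27 (outside (0, 60))
  t = (30 x 8 - 252) / 5.5 = -2.18 (outside (0, 60))
  t = (30 x 8 + 252) / 5.5 = 89.45 (outside (0, 60))
Valid solutions in (0, 60): {24} minutes.
The first occurrence is t = 24 minutes.
The hands form a 108-degree angle at 24 minutes past 8:00.

Final answer: 24 minutes past 8:00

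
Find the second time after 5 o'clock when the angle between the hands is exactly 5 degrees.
At t minutes past 5:00, the hour hand is at 30 x 5 + 0.5t degrees and the minute hand is at 6t degrees.
The smaller angle between them is 5 degrees when |30H - 5.5t| = 5 or |30H - 5.5t| = 355.
With H = 5, solve 30 x 5 - 5.5t = +/- target for each target:
  t = (30 x 5 - 5) / 5.5 = 26.36
  t = (30 x 5 + 5) / 5.5 = 28.18
  t = (30 x 5 - 355) / 5.5 = -37.27 (outside (0, 60))
  t = (30 x 5 + 355) / 5.5 = 91.82 (outside (0, 60))
Valid solutions in (0, 60): {26.36, 28.18} minutes.
The second occurrence is t = 28.18 minutes.
The hands form a 5-degree angle at 28.18 minutes past 5:00.

Final answer: 28.18 minutes past 5:00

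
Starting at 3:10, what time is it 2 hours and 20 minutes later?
Starting time: 3:10
Adding 20 minutes to 10 minutes: 10 + 20 = 30 minutes
Adding 2 hours: 3 + 2 = 5
Final time: 5:30

Final answer: 5:30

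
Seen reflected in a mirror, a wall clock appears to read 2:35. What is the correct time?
Reflection across the vertical (12-6) axis maps a hand at angle A degrees to (360 - A) degrees, which sends a reading of T minutes past 12:00 to (720 - T) minutes past 12:00.
Mirror reads 2:35 = 155 minutes past 12:00.
Actual time: (720 - 155) mod 720 = 565 minutes = 9:25.

Final answer: 9:25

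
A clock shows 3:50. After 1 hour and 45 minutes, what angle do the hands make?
First find the time 1 hour and 45 minutes after 3:50.
Total minutes: 3 x 60 + 50 + 1 x 60 + 45 = 335.
335 mod 720 = 335 minutes = 5:35.
Now compute the angle at 5:35:
Hour hand: 5 x 30 + 35 x 0.5 = 167.5 degrees
Minute hand: 35 x 6 = 210 degrees
Difference: |167.5 - 210| = 42.5 degrees
The angle is 42.5 degrees

Final answer: 42.5 degrees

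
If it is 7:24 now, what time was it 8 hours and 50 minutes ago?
Starting time: 7:24 = 444 total minutes past 12:00
Subtracting: 8 hours and 50 minutes = 530 minutes
444 - 530 = -86 (negative, add 12 hours = 720) = 634 minutes
= 10 hours and 34 minutes past 12:00 = 10:34

Final answer: 10:34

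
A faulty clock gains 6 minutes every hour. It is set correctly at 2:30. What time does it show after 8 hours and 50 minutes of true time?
For every 60 true minutes, the faulty clock advances 60 + 6 = 66 minutes.
True elapsed: 8 hours and 50 minutes = 530 minutes.
Faulty clock advances: 530 x 66/60 = 583 minutes (drift: 53 minutes ahead).
Shown time: 2:30 + 583 minutes = 12:13.

Final answer: 12:13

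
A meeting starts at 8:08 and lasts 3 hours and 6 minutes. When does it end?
Starting time: 8:08
Adding 6 minutes to 8 minutes: 8 + 6 = 14 minutes
Adding 3 hours: 8 + 3 = 11
Final time: 11:14

Final answer: 11:14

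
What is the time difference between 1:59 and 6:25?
From 1:59 to 6:25:
(6 x 60 + 25) - (1 x 60 + 59) = 385 - 119 = 266 minutes
= 4 hours and 26 minutes

Final answer: 4 hours and 26 minutes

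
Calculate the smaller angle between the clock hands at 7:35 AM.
Hour hand position: 7 x 30 + 35 x 0.5 = 227.5 degrees
Minute hand position: 35 x 6 = 210 degrees
Difference: |227.5 - 210| = 17.5 degrees
The angle between the hands is 17.5 degrees

Final answer: 17.5 degrees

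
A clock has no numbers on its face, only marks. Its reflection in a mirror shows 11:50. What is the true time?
Reflection across the vertical (12-6) axis maps a hand at angle A degrees to (360 - A) degrees, which sends a reading of T minutes past 12:00 to (720 - T) minutes past 12:00.
Mirror reads 11:50 = 710 minutes past 12:00.
Actual time: (720 - 710) mod 720 = 10 minutes = 12:10.

Final answer: 12:10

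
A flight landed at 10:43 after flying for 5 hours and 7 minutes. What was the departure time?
Starting time: 10:43 = 643 total minutes past 12:00
Subtracting: 5 hours and 7 minutes = 307 minutes
643 - 307 = 336 minutes
= 5 hours and 36 minutes past 12:00 = 5:36

Final answer: 5:36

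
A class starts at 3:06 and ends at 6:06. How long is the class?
From 3:06 to 6:06:
(6 x 60 + 6) - (3 x 60 + 6) = 366 - 186 = 180 minutes
= 3 hours

Final answer: 3 hours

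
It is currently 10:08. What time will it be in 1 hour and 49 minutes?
Starting time: 10:08
Adding 49 minutes to 8 minutes: 8 + 49 = 57 minutes
Adding 1 hour: 10 + 1 = 11
Final time: 11:57

Final answer: 11:57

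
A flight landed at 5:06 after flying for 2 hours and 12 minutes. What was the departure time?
Starting time: 5:06 = 306 total minutes past 12:00
Subtracting: 2 hours and 12 minutes = 132 minutes
306 - 132 = 174 minutes
= 2 hours and 54 minutes past 12:00 = 2:54

Final answer: 2:54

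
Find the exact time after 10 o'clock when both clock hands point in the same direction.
The minute hand gains 5.5 degrees per minute on the hour hand.
At 10:00, the hour hand is at 300 degrees and the minute hand is at 0 degrees.
The gap is 300 degrees. Time to close: 300/5.5 = 60 x 10/11 = 54.55 minutes.
The hands overlap at 54.55 minutes past 10:00.

Final answer: 54.55 minutes past 10:00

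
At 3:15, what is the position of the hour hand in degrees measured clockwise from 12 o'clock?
The hour hand moves 30 degrees per hour and 0.5 degrees per minute.
At 3:15: (3) x 30 + 15 x 0.5 = 90 + 7.5 = 97.5 degrees

Final answer: 97.5 degrees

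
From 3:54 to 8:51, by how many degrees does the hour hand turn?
The hour hand moves 0.5 degrees per minute.
Time elapsed: 8:51 - 3:54 = 297 minutes
Angular displacement: 297 x 0.5 = 148.5 degrees

Final answer: 148.5 degrees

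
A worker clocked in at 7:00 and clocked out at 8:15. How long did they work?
From 7:00 to 8:15:
(8 x 60 + 15) - (7 x 60 + 0) = 495 - 420 = 75 minutes
= 1 hour and 15 minutes

Final answer: 1 hour and 15 minutes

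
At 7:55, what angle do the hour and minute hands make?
Hour hand position: 7 x 30 + 55 x 0.5 = 237.5 degrees
Minute hand position: 55 x 6 = 330 degrees
Difference: |237.5 - 330| = 92.5 degrees
The angle between the hands is 92.5 degrees

Final answer: 92.5 degrees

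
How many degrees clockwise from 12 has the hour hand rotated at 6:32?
The hour hand moves 30 degrees per hour and 0.5 degrees per minute.
At 6:32: (6) x 30 + 32 x 0.5 = 180 + 16 = 196 degrees

Final answer: 196 degrees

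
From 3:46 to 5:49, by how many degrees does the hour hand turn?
The hour hand moves 0.5 degrees per minute.
Time elapsed: 5:49 - 3:46 = 123 minutes
Angular displacement: 123 x 0.5 = 61.5 degrees

Final answer: 61.5 degrees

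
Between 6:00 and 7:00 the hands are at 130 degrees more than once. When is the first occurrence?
At t minutes past 6:00, the hour hand is at 30 x 6 + 0.5t degrees and the minute hand is at 6t degrees.
The smaller angle between them is 130 degrees when |30H - 5.5t| = 130 or |30H - 5.5t| = 230.
With H = 6, solve 30 x 6 - 5.5t = +/- target for each target:
  t = (30 x 6 - 130) / 5.5 = 9.09
  t = (30 x 6 + 130) / 5.5 = 56.36
  t = (30 x 6 - 230) / 5.5 = -9.09 (outside (0, 60))
  t = (30 x 6 + 230) / 5.5 = 74.55 (outside (0, 60))
Valid solutions in (0, 60): {9.09, 56.36} minutes.
The first occurrence is t = 9.09 minutes.
The hands form a 130-degree angle at 9.09 minutes past 6:00.

Final answer: 9.09 minutes past 6:00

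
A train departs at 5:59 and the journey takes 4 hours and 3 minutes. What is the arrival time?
Starting time: 5:59
Adding 3 minutes to 59 minutes: 59 + 3 = 62 minutes = 1 hour and 2 minutes
Adding 4 hours: 5 + 4 + 1 (carry) = 10
Final time: 10:02

Final answer: 10:02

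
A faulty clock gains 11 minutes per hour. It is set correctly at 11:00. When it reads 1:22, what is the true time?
For every 60 true minutes, the faulty clock advances 71 minutes, so 1 faulty-clock minute corresponds to 60/71 true minutes.
From 11:00 to 1:22 on the faulty dial is 142 minutes.
True elapsed: 142 x 60/71 = 120 minutes = 2 hours.
True time: 11:00 + 2 hours = 1:00.

Final answer: 1:00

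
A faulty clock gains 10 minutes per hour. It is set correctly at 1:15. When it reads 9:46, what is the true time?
For every 60 true minutes, the faulty clock advances 70 minutes, so 1 faulty-clock minute corresponds to 60/70 true minutes.
From 1:15 to 9:46 on the faulty dial is 511 minutes.
True elapsed: 511 x 60/70 = 438 minutes = 7 hours and 18 minutes.
True time: 1:15 + 7 hours and 18 minutes = 8:33.

Final answer: 8:33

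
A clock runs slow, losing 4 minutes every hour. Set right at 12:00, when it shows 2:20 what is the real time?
For every 60 true minutes, the faulty clock advances 56 minutes, so 1 faulty-clock minute corresponds to 60/56 true minutes.
From 12:00 to 2:20 on the faulty dial is 140 minutes.
True elapsed: 140 x 60/56 = 150 minutes = 2 hours and 30 minutes.
True time: 12:00 + 2 hours and 30 minutes = 2:30.

Final answer: 2:30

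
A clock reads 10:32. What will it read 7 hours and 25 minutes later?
Starting time: 10:32
Adding 25 minutes to 32 minutes: 32 + 25 = 57 minutes
Adding 7 hours: 10 + 7 = 17 - 12 = 5
Final time: 5:57

Final answer: 5:57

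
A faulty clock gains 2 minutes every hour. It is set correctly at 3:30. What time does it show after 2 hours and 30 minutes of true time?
For every 60 true minutes, the faulty clock advances 60 + 2 = 62 minutes.
True elapsed: 2 hours and 30 minutes = 150 minutes.
Faulty clock advances: 150 x 62/60 = 155 minutes (drift: 5 minutes ahead).
Shown time: 3:30 + 155 minutes = 6:05.

Final answer: 6:05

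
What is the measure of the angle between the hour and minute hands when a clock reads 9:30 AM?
Hour hand position: 9 x 30 + 30 x 0.5 = 285 degrees
Minute hand position: 30 x 6 = 180 degrees
Difference: |285 - 180| = 105 degrees
The angle between the hands is 105 degrees

Final answer: 105 degrees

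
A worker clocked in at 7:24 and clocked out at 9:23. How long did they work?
From 7:24 to 9:23:
(9 x 60 + 23) - (7 x 60 + 24) = 563 - 444 = 119 minutes
= 1 hour and 59 minutes

Final answer: 1 hour and 59 minutes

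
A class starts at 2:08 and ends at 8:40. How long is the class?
From 2:08 to 8:40:
(8 x 60 + 40) - (2 x 60 + 8) = 520 - 128 = 392 minutes
= 6 hours and 32 minutes

Final answer: 6 hours and 32 minutes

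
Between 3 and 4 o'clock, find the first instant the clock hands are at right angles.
At t minutes past 3:00, the hour hand is at 30 x 3 + 0.5t degrees and the minute hand is at 6t degrees.
The smaller angle between them is 90 degrees when |30H - 5.5t| = 90 or |30H - 5.5t| = 270.
With H = 3, solve 30 x 3 - 5.5t = +/- target for each target:
  t = (30 x 3 - 90) / 5.5 = 0 (outside (0, 60))
  t = (30 x 3 + 90) / 5.5 = 32.73
  t = (30 x 3 - 270) / 5.5 = -32.73 (outside (0, 60))
  t = (30 x 3 + 270) / 5.5 = 65.45 (outside (0, 60))
Valid solutions in (0, 60): {32.73} minutes.
First occurrence: t = 32.73 minutes.
The hands are at right angles at 32.73 minutes past 3:00.

Final answer: 32.73 minutes past 3:00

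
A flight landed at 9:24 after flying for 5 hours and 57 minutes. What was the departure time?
Starting time: 9:24 = 564 total minutes past 12:00
Subtracting: 5 hours and 57 minutes = 357 minutes
564 - 357 = 207 minutes
= 3 hours and 27 minutes past 12:00 = 3:27

Final answer: 3:27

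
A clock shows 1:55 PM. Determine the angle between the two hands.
Hour hand position: 1 x 30 + 55 x 0.5 = 57.5 degrees
Minute hand position: 55 x 6 = 330 degrees
Difference: |57.5 - 330| = 272.5 degrees
Since 272.5 > 180, the smaller angle is 360 - 272.5 = 87.5 degrees

Final answer: 87.5 degrees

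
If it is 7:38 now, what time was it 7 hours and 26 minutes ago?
Starting time: 7:38 = 458 total minutes past 12:00
Subtracting: 7 hours and 26 minutes = 446 minutes
458 - 446 = 12 minutes
= 12 minutes past 12:00 = 12:12

Final answer: 12:12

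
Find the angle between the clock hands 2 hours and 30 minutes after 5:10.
First find the time 2 hours and 30 minutes after 5:10.
Total minutes: 5 x 60 + 10 + 2 x 60 + 30 = 460.
460 mod 720 = 460 minutes = 7:40.
Now compute the angle at 7:40:
Hour hand: 7 x 30 + 40 x 0.5 = 230 degrees
Minute hand: 40 x 6 = 240 degrees
Difference: |230 - 240| = 10 degrees
The angle is 10 degrees

Final answer: 10 degrees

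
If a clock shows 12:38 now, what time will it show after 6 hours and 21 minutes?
Starting time: 12:38
Adding 21 minutes to 38 minutes: 38 + 21 = 59 minutes
Adding 6 hours: 12 + 6 = 18 - 12 = 6
Final time: 6:59

Final answer: 6:59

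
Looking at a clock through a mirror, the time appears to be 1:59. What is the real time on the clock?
Reflection across the vertical (12-6) axis maps a hand at angle A degrees to (360 - A) degrees, which sends a reading of T minutes past 12:00 to (720 - T) minutes past 12:00.
Mirror reads 1:59 = 119 minutes past 12:00.
Actual time: (720 - 119) mod 720 = 601 minutes = 10:01.

Final answer: 10:01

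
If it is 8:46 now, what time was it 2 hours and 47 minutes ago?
Starting time: 8:46 = 526 total minutes past 12:00
Subtracting: 2 hours and 47 minutes = 167 minutes
526 - 167 = 359 minutes
= 5 hours and 59 minutes past 12:00 = 5:59

Final answer: 5:59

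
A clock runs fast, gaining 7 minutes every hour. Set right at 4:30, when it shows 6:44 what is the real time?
For every 60 true minutes, the faulty clock advances 67 minutes, so 1 faulty-clock minute corresponds to 60/67 true minutes.
From 4:30 to 6:44 on the faulty dial is 134 minutes.
True elapsed: 134 x 60/67 = 120 minutes = 2 hours.
True time: 4:30 + 2 hours = 6:30.

Final answer: 6:30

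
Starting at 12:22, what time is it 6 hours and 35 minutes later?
Starting time: 12:22
Adding 35 minutes to 22 minutes: 22 + 35 = 57 minutes
Adding 6 hours: 12 + 6 = 18 - 12 = 6
Final time: 6:57

Final answer: 6:57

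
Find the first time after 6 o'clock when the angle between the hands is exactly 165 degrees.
At t minutes past 6:00, the hour hand is at 30 x 6 + 0.5t degrees and the minute hand is at 6t degrees.
The smaller angle between them is 165 degrees when |30H - 5.5t| = 165 or |30H - 5.5t| = 195.
With H = 6, solve 30 x 6 - 5.5t = +/- target for each target:
  t = (30 x 6 - 165) / 5.5 = 2.73
  t = (30 x 6 + 165) / 5.5 = 62.73 (outside (0, 60))
  t = (30 x 6 - 195) / 5.5 = -2.73 (outside (0, 60))
  t = (30 x 6 + 195) / 5.5 = 68.18 (outside (0, 60))
Valid solutions in (0, 60): {2.73} minutes.
The first occurrence is t = 2.73 minutes.
The hands form a 165-degree angle at 2.73 minutes past 6:00.

Final answer: 2.73 minutes past 6:00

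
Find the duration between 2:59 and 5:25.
From 2:59 to 5:25:
(5 x 60 + 25) - (2 x 60 + 59) = 325 - 179 = 146 minutes
= 2 hours and 26 minutes

Final answer: 2 hours and 26 minutes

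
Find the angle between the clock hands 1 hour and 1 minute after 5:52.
First find the time 1 hour and 1 minute after 5:52.
Total minutes: 5 x 60 + 52 + 1 x 60 + 1 = 413.
413 mod 720 = 413 minutes = 6:53.
Now compute the angle at 6:53:
Hour hand: 6 x 30 + 53 x 0.5 = 206.5 degrees
Minute hand: 53 x 6 = 318 degrees
Difference: |206.5 - 318| = 111.5 degrees
The angle is 111.5 degrees

Final answer: 111.5 degrees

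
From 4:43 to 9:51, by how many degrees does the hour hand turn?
The hour hand moves 0.5 degrees per minute.
Time elapsed: 9:51 - 4:43 = 308 minutes
Angular displacement: 308 x 0.5 = 154 degrees

Final answer: 154 degrees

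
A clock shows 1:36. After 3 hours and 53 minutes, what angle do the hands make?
First find the time 3 hours and 53 minutes after 1:36.
Total minutes: 1 x 60 + 36 + 3 x 60 + 53 = 329.
329 mod 720 = 329 minutes = 5:29.
Now compute the angle at 5:29:
Hour hand: 5 x 30 + 29 x 0.5 = 164.5 degrees
Minute hand: 29 x 6 = 174 degrees
Difference: |164.5 - 174| = 9.5 degrees
The angle is 9.5 degrees

Final answer: 9.5 degrees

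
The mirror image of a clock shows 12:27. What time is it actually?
Reflection across the vertical (12-6) axis maps a hand at angle A degrees to (360 - A) degrees, which sends a reading of T minutes past 12:00 to (720 - T) minutes past 12:00.
Mirror reads 12:27 = 27 minutes past 12:00.
Actual time: (720 - 27) mod 720 = 693 minutes = 11:33.

Final answer: 11:33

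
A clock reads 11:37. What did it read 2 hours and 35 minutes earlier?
Starting time: 11:37 = 697 total minutes past 12:00
Subtracting: 2 hours and 35 minutes = 155 minutes
697 - 155 = 542 minutes
= 9 hours and 2 minutes past 12:00 = 9:02

Final answer: 9:02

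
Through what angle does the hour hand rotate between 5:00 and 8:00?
The hour hand moves 0.5 degrees per minute.
Time elapsed: 8:00 - 5:00 = 180 minutes
Angular displacement: 180 x 0.5 = 90 degrees

Final answer: 90 degrees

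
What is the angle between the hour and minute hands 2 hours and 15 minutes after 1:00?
First find the time 2 hours and 15 minutes after 1:00.
Total minutes: 1 x 60 + 0 + 2 x 60 + 15 = 195.
195 mod 720 = 195 minutes = 3:15.
Now compute the angle at 3:15:
Hour hand: 3 x 30 + 15 x 0.5 = 97.5 degrees
Minute hand: 15 x 6 = 90 degrees
Difference: |97.5 - 90| = 7.5 degrees
The angle is 7.5 degrees

Final answer: 7.5 degrees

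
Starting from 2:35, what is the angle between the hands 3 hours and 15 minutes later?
First find the time 3 hours and 15 minutes after 2:35.
Total minutes: 2 x 60 + 35 + 3 x 60 + 15 = 350.
350 mod 720 = 350 minutes = 5:50.
Now compute the angle at 5:50:
Hour hand: 5 x 30 + 50 x 0.5 = 175 degrees
Minute hand: 50 x 6 = 300 degrees
Difference: |175 - 300| = 125 degrees
The angle is 125 degrees

Final answer: 125 degrees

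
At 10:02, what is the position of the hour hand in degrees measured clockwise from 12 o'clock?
The hour hand moves 30 degrees per hour and 0.5 degrees per minute.
At 10:02: (10) x 30 + 2 x 0.5 = 300 + 1 = 301 degrees

Final answer: 301 degrees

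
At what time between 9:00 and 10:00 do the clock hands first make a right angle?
At t minutes past 9:00, the hour hand is at 30 x 9 + 0.5t degrees and the minute hand is at 6t degrees.
The smaller angle between them is 90 degrees when |30H - 5.5t| = 90 or |30H - 5.5t| = 270.
With H = 9, solve 30 x 9 - 5.5t = +/- target for each target:
  t = (30 x 9 - 90) / 5.5 = 32.73
  t = (30 x 9 + 90) / 5.5 = 65.45 (outside (0, 60))
  t = (30 x 9 - 270) / 5.5 = 0 (outside (0, 60))
  t = (30 x 9 + 270) / 5.5 = 98.18 (outside (0, 60))
Valid solutions in (0, 60): {32.73} minutes.
First occurrence: t = 32.73 minutes.
The hands are at right angles at 32.73 minutes past 9:00.

Final answer: 32.73 minutes past 9:00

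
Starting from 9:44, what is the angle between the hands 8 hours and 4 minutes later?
First find the time 8 hours and 4 minutes after 9:44.
Total minutes: 9 x 60 + 44 + 8 x 60 + 4 = 1068.
1068 mod 720 = 348 minutes = 5:48.
Now compute the angle at 5:48:
Hour hand: 5 x 30 + 48 x 0.5 = 174 degrees
Minute hand: 48 x 6 = 288 degrees
Difference: |174 - 288| = 114 degrees
The angle is 114 degrees

Final answer: 114 degrees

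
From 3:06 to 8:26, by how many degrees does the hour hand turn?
The hour hand moves 0.5 degrees per minute.
Time elapsed: 8:26 - 3:06 = 320 minutes
Angular displacement: 320 x 0.5 = 160 degrees

Final answer: 160 degrees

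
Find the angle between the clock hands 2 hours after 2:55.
First find the time 2 hours after 2:55.
Total minutes: 2 x 60 + 55 + 2 x 60 + 0 = 295.
295 mod 720 = 295 minutes = 4:55.
Now compute the angle at 4:55:
Hour hand: 4 x 30 + 55 x 0.5 = 147.5 degrees
Minute hand: 55 x 6 = 330 degrees
Difference: |147.5 - 330| = 182.5 degrees
Smaller angle: 360 - 182.5 = 177.5 degrees

Final answer: 177.5 degrees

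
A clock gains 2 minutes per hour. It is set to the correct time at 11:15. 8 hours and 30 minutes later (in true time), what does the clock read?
For every 60 true minutes, the faulty clock advances 60 + 2 = 62 minutes.
True elapsed: 8 hours and 30 minutes = 510 minutes.
Faulty clock advances: 510 x 62/60 = 527 minutes (drift: 17 minutes ahead).
Shown time: 11:15 + 527 minutes = 8:02.

Final answer: 8:02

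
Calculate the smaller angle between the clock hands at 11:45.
Hour hand position: 11 x 30 + 45 x 0.5 = 352.5 degrees
Minute hand position: 45 x 6 = 270 degrees
Difference: |352.5 - 270| = 82.5 degrees
The angle between the hands is 82.5 degrees

Final answer: 82.5 degrees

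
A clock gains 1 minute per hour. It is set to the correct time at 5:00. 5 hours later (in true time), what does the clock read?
For every 60 true minutes, the faulty clock advances 60 + 1 = 61 minutes.
True elapsed: 5 hours = 300 minutes.
Faulty clock advances: 300 x 61/60 = 305 minutes (drift: 5 minutes ahead).
Shown time: 5:00 + 305 minutes = 10:05.

Final answer: 10:05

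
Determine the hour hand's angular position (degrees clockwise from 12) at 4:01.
The hour hand moves 30 degrees per hour and 0.5 degrees per minute.
At 4:01: (4) x 30 + 1 x 0.5 = 120 + 0.5 = 120.5 degrees

Final answer: 120.5 degrees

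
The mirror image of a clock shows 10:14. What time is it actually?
Reflection across the vertical (12-6) axis maps a hand at angle A degrees to (360 - A) degrees, which sends a reading of T minutes past 12:00 to (720 - T) minutes past 12:00.
Mirror reads 10:14 = 614 minutes past 12:00.
Actual time: (720 - 614) mod 720 = 106 minutes = 1:46.

Final answer: 1:46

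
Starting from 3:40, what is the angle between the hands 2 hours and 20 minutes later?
First find the time 2 hours and 20 minutes after 3:40.
Total minutes: 3 x 60 + 40 + 2 x 60 + 20 = 360.
360 mod 720 = 360 minutes = 6:00.
Now compute the angle at 6:00:
Hour hand: 6 x 30 + 0 x 0.5 = 180 degrees
Minute hand: 0 x 6 = 0 degrees
Difference: |180 - 0| = 180 degrees
The angle is 180 degrees

Final answer: 180 degrees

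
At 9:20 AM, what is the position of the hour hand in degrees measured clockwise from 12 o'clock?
The hour hand moves 30 degrees per hour and 0.5 degrees per minute.
At 9:20: (9) x 30 + 20 x 0.5 = 270 + 10 = 280 degrees

Final answer: 280 degrees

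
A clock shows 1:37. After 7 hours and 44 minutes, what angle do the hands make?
First find the time 7 hours and 44 minutes after 1:37.
Total minutes: 1 x 60 + 37 + 7 x 60 + 44 = 561.
561 mod 720 = 561 minutes = 9:21.
Now compute the angle at 9:21:
Hour hand: 9 x 30 + 21 x 0.5 = 280.5 degrees
Minute hand: 21 x 6 = 126 degrees
Difference: |280.5 - 126| = 154.5 degrees
The angle is 154.5 degrees

Final answer: 154.5 degrees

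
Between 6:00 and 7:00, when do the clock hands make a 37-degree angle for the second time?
At t minutes past 6:00, the hour hand is at 30 x 6 + 0.5t degrees and the minute hand is at 6t degrees.
The smaller angle between them is 37 degrees when |30H - 5.5t| = 37 or |30H - 5.5t| = 323.
With H = 6, solve 30 x 6 - 5.5t = +/- target for each target:
  t = (30 x 6 - 37) / 5.5 = 26
  t = (30 x 6 + 37) / 5.5 = 39.45
  t = (30 x 6 - 323) / 5.5 = -26 (outside (0, 60))
  t = (30 x 6 + 323) / 5.5 = 91.45 (outside (0, 60))
Valid solutions in (0, 60): {26, 39.45} minutes.
The second occurrence is t = 39.45 minutes.
The hands form a 37-degree angle at 39.45 minutes past 6:00.

Final answer: 39.45 minutes past 6:00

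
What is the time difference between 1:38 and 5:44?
From 1:38 to 5:44:
(5 x 60 + 44) - (1 x 60 + 38) = 344 - 98 = 246 minutes
= 4 hours and 6 minutes

Final answer: 4 hours and 6 minutes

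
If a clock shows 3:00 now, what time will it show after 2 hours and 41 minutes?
Starting time: 3:00
Adding 41 minutes to 0 minutes: 0 + 41 = 41 minutes
Adding 2 hours: 3 + 2 = 5
Final time: 5:41

Final answer: 5:41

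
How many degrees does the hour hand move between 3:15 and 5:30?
The hour hand moves 0.5 degrees per minute.
Time elapsed: 5:30 - 3:15 = 135 minutes
Angular displacement: 135 x 0.5 = 67.5 degrees

Final answer: 67.5 degrees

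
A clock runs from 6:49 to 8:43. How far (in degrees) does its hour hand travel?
The hour hand moves 0.5 degrees per minute.
Time elapsed: 8:43 - 6:49 = 114 minutes
Angular displacement: 114 x 0.5 = 57 degrees

Final answer: 57 degrees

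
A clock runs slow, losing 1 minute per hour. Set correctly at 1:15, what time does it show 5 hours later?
For every 60 true minutes, the faulty clock advances 60 - 1 = 59 minutes.
True elapsed: 5 hours = 300 minutes.
Faulty clock advances: 300 x 59/60 = 295 minutes (drift: 5 minutes behind).
Shown time: 1:15 + 295 minutes = 6:10.

Final answer: 6:10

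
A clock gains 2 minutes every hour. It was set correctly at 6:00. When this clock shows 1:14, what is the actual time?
For every 60 true minutes, the faulty clock advances 62 minutes, so 1 faulty-clock minute corresponds to 60/62 true minutes.
From 6:00 to 1:14 on the faulty dial is 434 minutes.
True elapsed: 434 x 60/62 = 420 minutes = 7 hours.
True time: 6:00 + 7 hours = 1:00.

Final answer: 1:00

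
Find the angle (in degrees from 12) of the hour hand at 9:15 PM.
The hour hand moves 30 degrees per hour and 0.5 degrees per minute.
At 9:15: (9) x 30 + 15 x 0.5 = 270 + 7.5 = 277.5 degrees

Final answer: 277.5 degrees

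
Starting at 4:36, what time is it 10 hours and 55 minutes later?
Starting time: 4:36
Adding 55 minutes to 36 minutes: 36 + 55 = 91 minutes = 1 hour and 31 minutes
Adding 10 hours: 4 + 10 + 1 (carry) = 15 - 12 = 3
Final time: 3:31

Final answer: 3:31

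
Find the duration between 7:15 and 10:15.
From 7:15 to 10:15:
(10 x 60 + 15) - (7 x 60 + 15) = 615 - 435 = 180 minutes
= 3 hours

Final answer: 3 hours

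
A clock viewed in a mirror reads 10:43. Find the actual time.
Reflection across the vertical (12-6) axis maps a hand at angle A degrees to (360 - A) degrees, which sends a reading of T minutes past 12:00 to (720 - T) minutes past 12:00.
Mirror reads 10:43 = 643 minutes past 12:00.
Actual time: (720 - 643) mod 720 = 77 minutes = 1:17.

Final answer: 1:17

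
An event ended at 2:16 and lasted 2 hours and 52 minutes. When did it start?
Starting time: 2:16 = 136 total minutes past 12:00
Subtracting: 2 hours and 52 minutes = 172 minutes
136 - 172 = -36 (negative, add 12 hours = 720) = 684 minutes
= 11 hours and 24 minutes past 12:00 = 11:24

Final answer: 11:24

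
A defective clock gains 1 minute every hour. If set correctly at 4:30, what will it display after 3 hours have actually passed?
For every 60 true minutes, the faulty clock advances 60 + 1 = 61 minutes.
True elapsed: 3 hours = 180 minutes.
Faulty clock advances: 180 x 61/60 = 183 minutes (drift: 3 minutes ahead).
Shown time: 4:30 + 183 minutes = 7:33.

Final answer: 7:33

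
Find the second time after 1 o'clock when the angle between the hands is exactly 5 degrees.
At t minutes past 1:00, the hour hand is at 30 x 1 + 0.5t degrees and the minute hand is at 6t degrees.
The smaller angle between them is 5 degrees when |30H - 5.5t| = 5 or |30H - 5.5t| = 355.
With H = 1, solve 30 x 1 - 5.5t = +/- target for each target:
  t = (30 x 1 - 5) / 5.5 = 4.55
  t = (30 x 1 + 5) / 5.5 = 6.36
  t = (30 x 1 - 355) / 5.5 = -59.09 (outside (0, 60))
  t = (30 x 1 + 355) / 5.5 = 70 (outside (0, 60))
Valid solutions in (0, 60): {4.55, 6.36} minutes.
The second occurrence is t = 6.36 minutes.
The hands form a 5-degree angle at 6.36 minutes past 1:00.

Final answer: 6.36 minutes past 1:00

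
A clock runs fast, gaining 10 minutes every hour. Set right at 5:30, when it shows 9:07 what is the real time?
For every 60 true minutes, the faulty clock advances 70 minutes, so 1 faulty-clock minute corresponds to 60/70 true minutes.
From 5:30 to 9:07 on the faulty dial is 217 minutes.
True elapsed: 217 x 60/70 = 186 minutes = 3 hours and 6 minutes.
True time: 5:30 + 3 hours and 6 minutes = 8:36.

Final answer: 8:36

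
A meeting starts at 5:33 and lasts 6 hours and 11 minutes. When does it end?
Starting time: 5:33
Adding 11 minutes to 33 minutes: 33 + 11 = 44 minutes
Adding 6 hours: 5 + 6 = 11
Final time: 11:44

Final answer: 11:44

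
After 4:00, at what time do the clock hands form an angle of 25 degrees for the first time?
At t minutes past 4:00, the hour hand is at 30 x 4 + 0.5t degrees and the minute hand is at 6t degrees.
The smaller angle between them is 25 degrees when |30H - 5.5t| = 25 or |30H - 5.5t| = 335.
With H = 4, solve 30 x 4 - 5.5t = +/- target for each target:
  t = (30 x 4 - 25) / 5.5 = 17.27
  t = (30 x 4 + 25) / 5.5 = 26.36
  t = (30 x 4 - 335) / 5.5 = -39.09 (outside (0, 60))
  t = (30 x 4 + 335) / 5.5 = 82.73 (outside (0, 60))
Valid solutions in (0, 60): {17.27, 26.36} minutes.
The first occurrence is t = 17.27 minutes.
The hands form a 25-degree angle at 17.27 minutes past 4:00.

Final answer: 17.27 minutes past 4:00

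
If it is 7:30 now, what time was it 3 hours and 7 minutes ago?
Starting time: 7:30 = 450 total minutes past 12:00
Subtracting: 3 hours and 7 minutes = 187 minutes
450 - 187 = 263 minutes
= 4 hours and 23 minutes past 12:00 = 4:23

Final answer: 4:23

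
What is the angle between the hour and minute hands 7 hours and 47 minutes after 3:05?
First find the time 7 hours and 47 minutes after 3:05.
Total minutes: 3 x 60 + 5 + 7 x 60 + 47 = 652.
652 mod 720 = 652 minutes = 10:52.
Now compute the angle at 10:52:
Hour hand: 10 x 30 + 52 x 0.5 = 326 degrees
Minute hand: 52 x 6 = 312 degrees
Difference: |326 - 312| = 14 degrees
The angle is 14 degrees

Final answer: 14 degrees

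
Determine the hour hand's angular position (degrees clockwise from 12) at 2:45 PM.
The hour hand moves 30 degrees per hour and 0.5 degrees per minute.
At 2:45: (2) x 30 + 45 x 0.5 = 60 + 22.5 = 82.5 degrees

Final answer: 82.5 degrees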